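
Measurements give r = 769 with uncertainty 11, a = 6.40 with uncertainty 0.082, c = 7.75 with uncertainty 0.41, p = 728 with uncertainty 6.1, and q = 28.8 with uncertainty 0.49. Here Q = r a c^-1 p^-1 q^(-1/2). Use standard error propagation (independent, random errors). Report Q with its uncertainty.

0.163 ± 0.00935

Q is a product of powers, so relative uncertainties combine in quadrature:
  (1·δr/r)² = (1×0.0143)² = 0.000205;  (1·δa/a)² = (1×0.0128)² = 0.000164;  (-1·δc/c)² = (-1×0.0529)² = 0.00280;  (-1·δp/p)² = (-1×0.00838)² = 7.02e-05;  (−½·δq/q)² = (-0.5×0.0170)² = 7.24e-05
δQ/Q = √(0.00331) = 0.0575
Q = 0.163, so δQ = 0.0575 × 0.163 = 0.00935.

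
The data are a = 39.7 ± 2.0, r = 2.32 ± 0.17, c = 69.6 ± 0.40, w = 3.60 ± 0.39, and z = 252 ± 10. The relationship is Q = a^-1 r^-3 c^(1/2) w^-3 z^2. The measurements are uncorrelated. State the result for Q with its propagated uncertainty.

Products/powers → add relative errors in quadrature, weighted by exponent:
  (-1·δa/a)² = (-1×0.0504)² = 0.00254;  (-3·δr/r)² = (-3×0.0733)² = 0.0483;  (½·δc/c)² = (0.5×0.00575)² = 8.26e-06;  (-3·δw/w)² = (-3×0.108)² = 0.106;  (2·δz/z)² = (2×0.0397)² = 0.00630
δQ/Q = √(0.163) = 0.403
Q = 22.9, so δQ = 0.403 × 22.9 = 9.24.

22.9 ± 9.24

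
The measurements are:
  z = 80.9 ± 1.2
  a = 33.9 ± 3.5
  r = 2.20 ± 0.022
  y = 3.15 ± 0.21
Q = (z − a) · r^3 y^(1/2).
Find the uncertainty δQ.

80.5

Let u = z − a = 47.0. δu = √(δz² + δa²) = √(1.44 + 12.2) = 3.70, so δu/u = 0.0787.
Q is then a monomial in u, r, y:
δQ/Q = √((δu/u)² + (3·δr/r)² + (½·δy/y)²) = √(0.00620 + 0.000900 + 0.00111) = 0.0906
Q = 888, so δQ = 0.0906 × 888 = 80.5.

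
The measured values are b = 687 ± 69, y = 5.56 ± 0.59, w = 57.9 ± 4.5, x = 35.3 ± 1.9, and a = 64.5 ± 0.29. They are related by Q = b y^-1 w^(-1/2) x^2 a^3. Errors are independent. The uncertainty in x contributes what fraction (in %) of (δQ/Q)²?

(δQ/Q)² = (1·δb/b)² + (-1·δy/y)² + (−½·δw/w)² + (2·δx/x)² + (3·δa/a)²
  b term: (1×0.100)² = 0.0101
  y term: (-1×0.106)² = 0.0113
  w term: (-0.5×0.0777)² = 0.00151
  x term: (2×0.0538)² = 0.0116
  a term: (3×0.00450)² = 0.000182
Total = 0.0346. Share from x = 0.0116/0.0346 = 0.335.

33.5%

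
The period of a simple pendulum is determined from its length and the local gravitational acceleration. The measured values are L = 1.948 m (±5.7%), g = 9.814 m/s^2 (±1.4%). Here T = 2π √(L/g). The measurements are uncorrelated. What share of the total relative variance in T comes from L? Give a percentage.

94.3%

(δT/T)² = (½·δL/L)² + (−½·δg/g)²
  L term: (0.5×0.0570)² = 0.000812
  g term: (-0.5×0.0140)² = 4.9e-05
Total = 0.000861. Share from L = 0.000812/0.000861 = 0.943.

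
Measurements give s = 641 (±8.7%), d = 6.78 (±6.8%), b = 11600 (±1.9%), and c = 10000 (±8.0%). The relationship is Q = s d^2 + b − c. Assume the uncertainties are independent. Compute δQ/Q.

Let p = s·d^2 = 29500. δp/p = √((1·δs/s)² + (2·δd/d)²) = √(0.00757 + 0.0185) = 0.161, so δp = 4760.
Q = p + b − c: δQ = √(δp² + δb² + δc²) = √(2.26e+07 + 48600 + 6.4e+05) = 4830
Q = 31100, so δQ/Q = 4830/31100 = 0.155.

0.155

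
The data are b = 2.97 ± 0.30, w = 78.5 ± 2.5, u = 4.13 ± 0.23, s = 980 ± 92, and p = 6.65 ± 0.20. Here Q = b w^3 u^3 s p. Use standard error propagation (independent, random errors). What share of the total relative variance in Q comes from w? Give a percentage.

16.0%

(δQ/Q)² = (1·δb/b)² + (3·δw/w)² + (3·δu/u)² + (1·δs/s)² + (1·δp/p)²
  b term: (1×0.101)² = 0.0102
  w term: (3×0.0318)² = 0.00913
  u term: (3×0.0557)² = 0.0279
  s term: (1×0.0939)² = 0.00881
  p term: (1×0.0301)² = 0.000905
Total = 0.0570. Share from w = 0.00913/0.0570 = 0.160.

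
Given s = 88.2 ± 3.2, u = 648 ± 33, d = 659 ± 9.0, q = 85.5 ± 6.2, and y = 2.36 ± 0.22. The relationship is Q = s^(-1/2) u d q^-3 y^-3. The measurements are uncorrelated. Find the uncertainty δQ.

0.00199

Q is a product of powers, so relative uncertainties combine in quadrature:
  (−½·δs/s)² = (-0.5×0.0363)² = 0.000329;  (1·δu/u)² = (1×0.0509)² = 0.00259;  (1·δd/d)² = (1×0.0137)² = 0.000187;  (-3·δq/q)² = (-3×0.0725)² = 0.0473;  (-3·δy/y)² = (-3×0.0932)² = 0.0782
δQ/Q = √(0.129) = 0.359
Q = 0.00553, so δQ = 0.359 × 0.00553 = 0.00199.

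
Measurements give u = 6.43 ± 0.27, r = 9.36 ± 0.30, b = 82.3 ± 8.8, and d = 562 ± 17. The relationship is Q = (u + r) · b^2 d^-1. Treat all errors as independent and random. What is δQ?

41.4

Let w = u + r = 15.8. δw = √(δu² + δr²) = √(0.0729 + 0.0900) = 0.404, so δw/w = 0.0256.
Q is then a monomial in w, b, d:
δQ/Q = √((δw/w)² + (2·δb/b)² + (-1·δd/d)²) = √(0.000653 + 0.0457 + 0.000915) = 0.217
Q = 190, so δQ = 0.217 × 190 = 41.4.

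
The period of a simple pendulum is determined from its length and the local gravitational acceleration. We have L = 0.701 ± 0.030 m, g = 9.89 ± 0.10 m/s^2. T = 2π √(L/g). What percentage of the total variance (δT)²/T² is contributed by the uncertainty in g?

5.29%

(δT/T)² = (½·δL/L)² + (−½·δg/g)²
  L term: (0.5×0.0428)² = 0.000458
  g term: (-0.5×0.0101)² = 2.56e-05
Total = 0.000483. Share from g = 2.56e-05/0.000483 = 0.0529.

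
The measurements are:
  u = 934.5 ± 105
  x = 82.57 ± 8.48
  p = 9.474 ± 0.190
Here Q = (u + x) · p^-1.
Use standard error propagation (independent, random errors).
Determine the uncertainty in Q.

Let w = u + x = 1017. δw = √(δu² + δx²) = √(11000 + 71.9) = 105, so δw/w = 0.104.
Q is then a monomial in w, p:
δQ/Q = √((δw/w)² + (-1·δp/p)²) = √(0.0107 + 0.000402) = 0.105
Q = 107.4, so δQ = 0.105 × 107.4 = 11.3.

11.3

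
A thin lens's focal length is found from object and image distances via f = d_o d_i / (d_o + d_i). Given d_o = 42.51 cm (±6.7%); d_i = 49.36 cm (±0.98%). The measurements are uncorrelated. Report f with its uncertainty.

∂f/∂d_o = (d_i/(d_o+d_i))² = 0.289;  ∂f/∂d_i = (d_o/(d_o+d_i))² = 0.214
δf = √((∂f/∂d_o · δd_o)² + (∂f/∂d_i · δd_i)²) = √(0.676 + 0.0107) = 0.829 cm
f = 22.84 cm.

22.84 ± 0.829 cm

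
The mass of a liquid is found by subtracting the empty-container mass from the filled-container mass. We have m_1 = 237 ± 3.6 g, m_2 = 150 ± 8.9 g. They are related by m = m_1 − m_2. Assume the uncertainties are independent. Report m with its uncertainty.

Sums and differences: (δm)² = Σ (cᵢ δxᵢ)².
  (δm_1)² = 13.0;  (δm_2)² = 79.2
δm = √(92.2) = 9.60 g
m = 87.0 g.

87.0 ± 9.60 g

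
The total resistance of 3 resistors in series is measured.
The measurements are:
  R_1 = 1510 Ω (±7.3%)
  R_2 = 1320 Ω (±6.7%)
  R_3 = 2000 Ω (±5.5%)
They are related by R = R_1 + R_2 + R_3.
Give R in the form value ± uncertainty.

4830 ± 179 Ω

For a sum/difference, combine absolute errors in quadrature:
  (δR_1)² = 12200;  (δR_2)² = 7820;  (δR_3)² = 12100
δR = √(32100) = 179 Ω
R = 4830 Ω.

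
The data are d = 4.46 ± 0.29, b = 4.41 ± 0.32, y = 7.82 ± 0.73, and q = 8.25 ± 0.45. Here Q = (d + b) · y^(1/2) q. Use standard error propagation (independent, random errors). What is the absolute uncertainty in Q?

17.8

Let u = d + b = 8.87. δu = √(δd² + δb²) = √(0.0841 + 0.102) = 0.432, so δu/u = 0.0487.
Q is then a monomial in u, y, q:
δQ/Q = √((δu/u)² + (½·δy/y)² + (1·δq/q)²) = √(0.00237 + 0.00218 + 0.00298) = 0.0867
Q = 205, so δQ = 0.0867 × 205 = 17.8.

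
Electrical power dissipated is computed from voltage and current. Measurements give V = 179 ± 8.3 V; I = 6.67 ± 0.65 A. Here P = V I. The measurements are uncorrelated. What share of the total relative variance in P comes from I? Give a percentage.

81.5%

(δP/P)² = (1·δV/V)² + (1·δI/I)²
  V term: (1×0.0464)² = 0.00215
  I term: (1×0.0975)² = 0.00950
Total = 0.0116. Share from I = 0.00950/0.0116 = 0.815.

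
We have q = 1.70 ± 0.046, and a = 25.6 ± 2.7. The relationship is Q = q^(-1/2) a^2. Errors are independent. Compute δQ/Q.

0.211

Q is a product of powers, so relative uncertainties combine in quadrature:
  (−½·δq/q)² = (-0.5×0.0271)² = 0.000183;  (2·δa/a)² = (2×0.105)² = 0.0445
δQ/Q = √(0.0447) = 0.211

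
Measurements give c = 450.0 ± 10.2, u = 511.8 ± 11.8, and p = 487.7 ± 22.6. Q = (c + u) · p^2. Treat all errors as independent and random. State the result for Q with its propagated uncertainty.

Let w = c + u = 961.8. δw = √(δc² + δu²) = √(104 + 139) = 15.6, so δw/w = 0.0162.
Q is then a monomial in w, p:
δQ/Q = √((δw/w)² + (2·δp/p)²) = √(0.000263 + 0.00859) = 0.0941
Q = 2.288e+08, so δQ = 0.0941 × 2.288e+08 = 2.15e+07.

(2.288 ± 0.215) × 10^8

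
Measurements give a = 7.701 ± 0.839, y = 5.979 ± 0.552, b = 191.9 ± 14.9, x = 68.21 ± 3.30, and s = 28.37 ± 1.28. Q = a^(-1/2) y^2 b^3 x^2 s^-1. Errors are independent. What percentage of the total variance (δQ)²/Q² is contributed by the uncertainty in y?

(δQ/Q)² = (−½·δa/a)² + (2·δy/y)² + (3·δb/b)² + (2·δx/x)² + (-1·δs/s)²
  a term: (-0.5×0.109)² = 0.00297
  y term: (2×0.0923)² = 0.0341
  b term: (3×0.0776)² = 0.0543
  x term: (2×0.0484)² = 0.00936
  s term: (-1×0.0451)² = 0.00204
Total = 0.103. Share from y = 0.0341/0.103 = 0.332.

33.2%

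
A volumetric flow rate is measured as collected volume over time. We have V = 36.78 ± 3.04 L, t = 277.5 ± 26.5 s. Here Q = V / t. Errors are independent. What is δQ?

Each factor contributes (exponent × relative error)² to (δQ/Q)²:
  (1·δV/V)² = (1×0.0827)² = 0.00683;  (-1·δt/t)² = (-1×0.0955)² = 0.00912
δQ/Q = √(0.0160) = 0.126
Q = 0.1325 L/s, so δQ = 0.126 × 0.1325 = 0.0167 L/s.

0.0167 L/s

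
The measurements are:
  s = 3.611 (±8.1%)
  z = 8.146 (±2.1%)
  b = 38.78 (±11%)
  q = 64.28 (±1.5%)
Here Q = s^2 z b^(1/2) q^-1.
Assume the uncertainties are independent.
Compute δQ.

1.78

Q is a product of powers, so relative uncertainties combine in quadrature:
  (2·δs/s)² = (2×0.0810)² = 0.0262;  (1·δz/z)² = (1×0.0210)² = 0.000441;  (½·δb/b)² = (0.5×0.110)² = 0.00303;  (-1·δq/q)² = (-1×0.0150)² = 0.000225
δQ/Q = √(0.0299) = 0.173
Q = 10.29, so δQ = 0.173 × 10.29 = 1.78.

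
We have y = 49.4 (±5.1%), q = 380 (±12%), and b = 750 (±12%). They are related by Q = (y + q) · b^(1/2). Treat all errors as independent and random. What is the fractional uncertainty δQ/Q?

0.122

Let u = y + q = 429. δu = √(δy² + δq²) = √(6.35 + 2080) = 45.7, so δu/u = 0.106.
Q is then a monomial in u, b:
δQ/Q = √((δu/u)² + (½·δb/b)²) = √(0.0113 + 0.00360) = 0.122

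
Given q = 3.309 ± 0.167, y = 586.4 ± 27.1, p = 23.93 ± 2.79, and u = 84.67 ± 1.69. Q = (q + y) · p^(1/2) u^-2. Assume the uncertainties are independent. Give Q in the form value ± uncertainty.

0.4024 ± 0.0339

Let w = q + y = 589.7. δw = √(δq² + δy²) = √(0.0279 + 734) = 27.1, so δw/w = 0.0460.
Q is then a monomial in w, p, u:
δQ/Q = √((δw/w)² + (½·δp/p)² + (-2·δu/u)²) = √(0.00211 + 0.00340 + 0.00159) = 0.0843
Q = 0.4024, so δQ = 0.0843 × 0.4024 = 0.0339.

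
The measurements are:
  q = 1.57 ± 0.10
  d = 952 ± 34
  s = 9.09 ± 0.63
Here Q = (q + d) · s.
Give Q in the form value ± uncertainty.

Let u = q + d = 954. δu = √(δq² + δd²) = √(0.0100 + 1160) = 34.0, so δu/u = 0.0357.
Q is then a monomial in u, s:
δQ/Q = √((δu/u)² + (1·δs/s)²) = √(0.00127 + 0.00480) = 0.0779
Q = 8670, so δQ = 0.0779 × 8670 = 676.

8670 ± 676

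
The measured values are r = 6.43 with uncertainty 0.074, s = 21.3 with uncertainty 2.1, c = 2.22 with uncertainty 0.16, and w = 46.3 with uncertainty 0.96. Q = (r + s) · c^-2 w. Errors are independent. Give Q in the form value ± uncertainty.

261 ± 42.8

Let u = r + s = 27.7. δu = √(δr² + δs²) = √(0.00548 + 4.41) = 2.10, so δu/u = 0.0758.
Q is then a monomial in u, c, w:
δQ/Q = √((δu/u)² + (-2·δc/c)² + (1·δw/w)²) = √(0.00574 + 0.0208 + 0.000430) = 0.164
Q = 261, so δQ = 0.164 × 261 = 42.8.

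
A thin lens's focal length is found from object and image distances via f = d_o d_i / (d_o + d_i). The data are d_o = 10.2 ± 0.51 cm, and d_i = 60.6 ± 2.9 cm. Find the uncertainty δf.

0.378 cm

∂f/∂d_o = (d_i/(d_o+d_i))² = 0.733;  ∂f/∂d_i = (d_o/(d_o+d_i))² = 0.0208
δf = √((∂f/∂d_o · δd_o)² + (∂f/∂d_i · δd_i)²) = √(0.140 + 0.00362) = 0.378 cm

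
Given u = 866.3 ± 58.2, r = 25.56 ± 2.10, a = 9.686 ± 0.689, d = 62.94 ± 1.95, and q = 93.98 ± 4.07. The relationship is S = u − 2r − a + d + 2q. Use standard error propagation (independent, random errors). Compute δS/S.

Sums and differences: (δS)² = Σ (cᵢ δxᵢ)².
  (δu)² = 3390;  (2·δr)² = 17.6;  (δa)² = 0.475;  (δd)² = 3.80;  (2·δq)² = 66.3
δS = √(3480) = 59.0
S = 1056, so δS/S = 59.0/1056 = 0.0558.

0.0558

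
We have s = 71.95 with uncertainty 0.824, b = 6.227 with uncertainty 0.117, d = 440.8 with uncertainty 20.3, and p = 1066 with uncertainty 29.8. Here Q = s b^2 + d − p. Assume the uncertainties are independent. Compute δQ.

Let w = s·b^2 = 2790. δw/w = √((1·δs/s)² + (2·δb/b)²) = √(0.000131 + 0.00141) = 0.0393, so δw = 110.
Q = w + d − p: δQ = √(δw² + δd² + δp²) = √(12000 + 412 + 888) = 115

115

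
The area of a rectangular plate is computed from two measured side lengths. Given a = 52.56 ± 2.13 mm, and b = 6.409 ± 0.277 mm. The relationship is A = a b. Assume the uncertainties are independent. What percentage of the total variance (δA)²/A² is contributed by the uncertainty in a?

(δA/A)² = (1·δa/a)² + (1·δb/b)²
  a term: (1×0.0405)² = 0.00164
  b term: (1×0.0432)² = 0.00187
Total = 0.00351. Share from a = 0.00164/0.00351 = 0.468.

46.8%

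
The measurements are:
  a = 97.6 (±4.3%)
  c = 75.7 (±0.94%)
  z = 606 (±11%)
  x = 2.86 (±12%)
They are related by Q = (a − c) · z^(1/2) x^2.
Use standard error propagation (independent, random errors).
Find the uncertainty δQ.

1380

Let u = a − c = 21.9. δu = √(δa² + δc²) = √(17.6 + 0.506) = 4.26, so δu/u = 0.194.
Q is then a monomial in u, z, x:
δQ/Q = √((δu/u)² + (½·δz/z)² + (2·δx/x)²) = √(0.0378 + 0.00302 + 0.0576) = 0.314
Q = 4410, so δQ = 0.314 × 4410 = 1380.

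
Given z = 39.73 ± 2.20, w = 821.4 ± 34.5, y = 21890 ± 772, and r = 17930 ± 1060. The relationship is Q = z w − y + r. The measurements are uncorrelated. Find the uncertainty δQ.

2620

Let p = z·w = 32630. δp/p = √((1·δz/z)² + (1·δw/w)²) = √(0.00307 + 0.00176) = 0.0695, so δp = 2270.
Q = p − y + r: δQ = √(δp² + δy² + δr²) = √(5.14e+06 + 5.96e+05 + 1.12e+06) = 2620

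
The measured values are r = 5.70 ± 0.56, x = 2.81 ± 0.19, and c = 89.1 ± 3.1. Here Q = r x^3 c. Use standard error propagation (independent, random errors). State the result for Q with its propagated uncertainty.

11300 ± 2570

Since Q is a product/quotient, work with relative uncertainties:
  (1·δr/r)² = (1×0.0982)² = 0.00965;  (3·δx/x)² = (3×0.0676)² = 0.0411;  (1·δc/c)² = (1×0.0348)² = 0.00121
δQ/Q = √(0.0520) = 0.228
Q = 11300, so δQ = 0.228 × 11300 = 2570.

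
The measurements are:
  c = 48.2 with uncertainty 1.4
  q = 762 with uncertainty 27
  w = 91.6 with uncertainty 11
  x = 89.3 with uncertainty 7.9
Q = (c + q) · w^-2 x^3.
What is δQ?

Let u = c + q = 810. δu = √(δc² + δq²) = √(1.96 + 729) = 27.0, so δu/u = 0.0334.
Q is then a monomial in u, w, x:
δQ/Q = √((δu/u)² + (-2·δw/w)² + (3·δx/x)²) = √(0.00111 + 0.0577 + 0.0704) = 0.359
Q = 68800, so δQ = 0.359 × 68800 = 24700.

24700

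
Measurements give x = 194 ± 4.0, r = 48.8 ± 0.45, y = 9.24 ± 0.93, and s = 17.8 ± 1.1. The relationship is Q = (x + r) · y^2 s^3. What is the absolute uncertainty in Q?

Let u = x + r = 243. δu = √(δx² + δr²) = √(16.0 + 0.203) = 4.03, so δu/u = 0.0166.
Q is then a monomial in u, y, s:
δQ/Q = √((δu/u)² + (2·δy/y)² + (3·δs/s)²) = √(0.000275 + 0.0405 + 0.0344) = 0.274
Q = 1.17e+08, so δQ = 0.274 × 1.17e+08 = 3.21e+07.

3.21e+07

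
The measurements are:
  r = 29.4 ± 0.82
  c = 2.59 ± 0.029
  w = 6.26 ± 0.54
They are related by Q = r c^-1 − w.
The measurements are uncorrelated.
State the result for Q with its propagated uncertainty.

5.09 ± 0.639

Let p = r·c^-1 = 11.4. δp/p = √((1·δr/r)² + (-1·δc/c)²) = √(0.000778 + 0.000125) = 0.0301, so δp = 0.341.
Q = p − w: δQ = √(δp² + δw²) = √(0.116 + 0.292) = 0.639
Q = 5.09.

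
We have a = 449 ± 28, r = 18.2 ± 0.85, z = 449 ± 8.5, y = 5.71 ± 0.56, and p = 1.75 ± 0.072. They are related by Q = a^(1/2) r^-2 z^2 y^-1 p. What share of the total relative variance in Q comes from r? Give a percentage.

(δQ/Q)² = (½·δa/a)² + (-2·δr/r)² + (2·δz/z)² + (-1·δy/y)² + (1·δp/p)²
  a term: (0.5×0.0624)² = 0.000972
  r term: (-2×0.0467)² = 0.00872
  z term: (2×0.0189)² = 0.00143
  y term: (-1×0.0981)² = 0.00962
  p term: (1×0.0411)² = 0.00169
Total = 0.0224. Share from r = 0.00872/0.0224 = 0.389.

38.9%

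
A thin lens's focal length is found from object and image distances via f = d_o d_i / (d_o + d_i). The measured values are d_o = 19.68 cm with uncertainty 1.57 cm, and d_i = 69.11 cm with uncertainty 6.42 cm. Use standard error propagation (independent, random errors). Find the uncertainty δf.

1.00 cm

∂f/∂d_o = (d_i/(d_o+d_i))² = 0.606;  ∂f/∂d_i = (d_o/(d_o+d_i))² = 0.0491
δf = √((∂f/∂d_o · δd_o)² + (∂f/∂d_i · δd_i)²) = √(0.905 + 0.0995) = 1.00 cm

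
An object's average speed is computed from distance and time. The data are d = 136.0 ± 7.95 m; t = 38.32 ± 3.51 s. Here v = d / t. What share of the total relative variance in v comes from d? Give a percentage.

(δv/v)² = (1·δd/d)² + (-1·δt/t)²
  d term: (1×0.0585)² = 0.00342
  t term: (-1×0.0916)² = 0.00839
Total = 0.0118. Share from d = 0.00342/0.0118 = 0.289.

28.9%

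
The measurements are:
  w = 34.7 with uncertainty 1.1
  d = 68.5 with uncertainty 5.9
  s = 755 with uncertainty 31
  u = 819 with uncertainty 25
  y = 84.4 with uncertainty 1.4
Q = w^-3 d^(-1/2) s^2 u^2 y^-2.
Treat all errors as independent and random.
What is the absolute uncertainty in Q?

23.3

For a monomial Q ∝ w^-3, d^(-1/2), s^2, u^2, y^-2, fractional errors add in quadrature:
  (-3·δw/w)² = (-3×0.0317)² = 0.00904;  (−½·δd/d)² = (-0.5×0.0861)² = 0.00185;  (2·δs/s)² = (2×0.0411)² = 0.00674;  (2·δu/u)² = (2×0.0305)² = 0.00373;  (-2·δy/y)² = (-2×0.0166)² = 0.00110
δQ/Q = √(0.0225) = 0.150
Q = 155, so δQ = 0.150 × 155 = 23.3.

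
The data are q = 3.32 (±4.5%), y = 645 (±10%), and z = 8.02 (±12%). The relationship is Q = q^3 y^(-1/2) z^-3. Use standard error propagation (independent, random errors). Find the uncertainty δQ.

For a monomial Q ∝ q^3, y^(-1/2), z^-3, fractional errors add in quadrature:
  (3·δq/q)² = (3×0.0450)² = 0.0182;  (−½·δy/y)² = (-0.5×0.100)² = 0.00250;  (-3·δz/z)² = (-3×0.120)² = 0.130
δQ/Q = √(0.150) = 0.388
Q = 0.00279, so δQ = 0.388 × 0.00279 = 0.00108.

0.00108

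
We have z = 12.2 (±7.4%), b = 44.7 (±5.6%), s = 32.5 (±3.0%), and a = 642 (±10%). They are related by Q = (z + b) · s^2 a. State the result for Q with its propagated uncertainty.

Let u = z + b = 56.9. δu = √(δz² + δb²) = √(0.815 + 6.27) = 2.66, so δu/u = 0.0468.
Q is then a monomial in u, s, a:
δQ/Q = √((δu/u)² + (2·δs/s)² + (1·δa/a)²) = √(0.00219 + 0.00360 + 0.0100) = 0.126
Q = 3.86e+07, so δQ = 0.126 × 3.86e+07 = 4.85e+06.

(3.86 ± 0.485) × 10^7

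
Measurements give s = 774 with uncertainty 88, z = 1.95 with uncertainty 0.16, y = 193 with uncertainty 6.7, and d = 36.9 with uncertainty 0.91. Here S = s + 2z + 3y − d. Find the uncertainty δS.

90.3

Sums and differences: (δS)² = Σ (cᵢ δxᵢ)².
  (δs)² = 7740;  (2·δz)² = 0.102;  (3·δy)² = 404;  (δd)² = 0.828
δS = √(8150) = 90.3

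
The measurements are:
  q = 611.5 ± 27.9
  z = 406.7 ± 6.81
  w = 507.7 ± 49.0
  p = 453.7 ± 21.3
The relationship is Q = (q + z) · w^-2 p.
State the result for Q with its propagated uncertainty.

Let u = q + z = 1018. δu = √(δq² + δz²) = √(778 + 46.4) = 28.7, so δu/u = 0.0282.
Q is then a monomial in u, w, p:
δQ/Q = √((δu/u)² + (-2·δw/w)² + (1·δp/p)²) = √(0.000796 + 0.0373 + 0.00220) = 0.201
Q = 1.792, so δQ = 0.201 × 1.792 = 0.360.

1.792 ± 0.360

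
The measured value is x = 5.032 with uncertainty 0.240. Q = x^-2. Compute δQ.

Q ∝ x^-2, so δQ/Q = |-2| · δx/x = 2 × 0.0477 = 0.0954.
Q = 0.03949, so δQ = 0.0954 × 0.03949 = 0.00377.

0.00377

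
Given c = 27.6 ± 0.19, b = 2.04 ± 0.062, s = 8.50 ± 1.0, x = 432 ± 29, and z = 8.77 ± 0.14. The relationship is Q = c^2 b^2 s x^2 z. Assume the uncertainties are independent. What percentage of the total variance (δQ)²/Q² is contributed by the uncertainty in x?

50.1%

(δQ/Q)² = (2·δc/c)² + (2·δb/b)² + (1·δs/s)² + (2·δx/x)² + (1·δz/z)²
  c term: (2×0.00688)² = 0.000190
  b term: (2×0.0304)² = 0.00369
  s term: (1×0.118)² = 0.0138
  x term: (2×0.0671)² = 0.0180
  z term: (1×0.0160)² = 0.000255
Total = 0.0360. Share from x = 0.0180/0.0360 = 0.501.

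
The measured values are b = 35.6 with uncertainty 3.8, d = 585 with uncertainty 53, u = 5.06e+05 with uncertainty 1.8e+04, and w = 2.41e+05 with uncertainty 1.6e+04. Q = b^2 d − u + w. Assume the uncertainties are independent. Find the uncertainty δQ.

1.74e+05

Let p = b^2·d = 7.41e+05. δp/p = √((2·δb/b)² + (1·δd/d)²) = √(0.0456 + 0.00821) = 0.232, so δp = 1.72e+05.
Q = p − u + w: δQ = √(δp² + δu² + δw²) = √(2.96e+10 + 3.24e+08 + 2.56e+08) = 1.74e+05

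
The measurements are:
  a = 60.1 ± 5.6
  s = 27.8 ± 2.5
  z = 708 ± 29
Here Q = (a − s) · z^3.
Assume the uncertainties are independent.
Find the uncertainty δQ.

Let u = a − s = 32.3. δu = √(δa² + δs²) = √(31.4 + 6.25) = 6.13, so δu/u = 0.190.
Q is then a monomial in u, z:
δQ/Q = √((δu/u)² + (3·δz/z)²) = √(0.0360 + 0.0151) = 0.226
Q = 1.15e+10, so δQ = 0.226 × 1.15e+10 = 2.59e+09.

2.59e+09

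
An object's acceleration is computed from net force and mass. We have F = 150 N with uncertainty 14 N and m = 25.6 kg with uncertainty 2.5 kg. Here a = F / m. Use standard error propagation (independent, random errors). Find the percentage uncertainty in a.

13.5%

a is a product of powers, so relative uncertainties combine in quadrature:
  (1·δF/F)² = (1×0.0933)² = 0.00871;  (-1·δm/m)² = (-1×0.0977)² = 0.00954
δa/a = √(0.0182) = 0.135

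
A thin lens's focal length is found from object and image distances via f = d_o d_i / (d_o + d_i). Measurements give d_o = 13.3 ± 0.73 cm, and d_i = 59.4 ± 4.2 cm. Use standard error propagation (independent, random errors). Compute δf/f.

0.0467

∂f/∂d_o = (d_i/(d_o+d_i))² = 0.668;  ∂f/∂d_i = (d_o/(d_o+d_i))² = 0.0335
δf = √((∂f/∂d_o · δd_o)² + (∂f/∂d_i · δd_i)²) = √(0.237 + 0.0198) = 0.507 cm
f = 10.9 cm, so δf/f = 0.507/10.9 = 0.0467.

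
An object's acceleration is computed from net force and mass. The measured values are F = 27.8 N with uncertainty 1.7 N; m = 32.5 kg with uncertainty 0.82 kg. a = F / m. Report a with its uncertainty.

Relative error in a monomial: (δa/a)² = Σ (nᵢ · δxᵢ/xᵢ)².
  (1·δF/F)² = (1×0.0612)² = 0.00374;  (-1·δm/m)² = (-1×0.0252)² = 0.000637
δa/a = √(0.00438) = 0.0662
a = 0.855 m/s^2, so δa = 0.0662 × 0.855 = 0.0566 m/s^2.

0.855 ± 0.0566 m/s^2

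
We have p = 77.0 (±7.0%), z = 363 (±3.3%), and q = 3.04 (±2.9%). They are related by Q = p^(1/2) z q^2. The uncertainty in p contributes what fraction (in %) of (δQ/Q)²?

21.6%

(δQ/Q)² = (½·δp/p)² + (1·δz/z)² + (2·δq/q)²
  p term: (0.5×0.0700)² = 0.00123
  z term: (1×0.0330)² = 0.00109
  q term: (2×0.0290)² = 0.00336
Total = 0.00568. Share from p = 0.00123/0.00568 = 0.216.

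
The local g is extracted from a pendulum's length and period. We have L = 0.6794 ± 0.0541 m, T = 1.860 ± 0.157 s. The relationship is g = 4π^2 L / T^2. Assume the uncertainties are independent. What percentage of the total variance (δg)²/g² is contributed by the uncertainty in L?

18.2%

(δg/g)² = (1·δL/L)² + (-2·δT/T)²
  L term: (1×0.0796)² = 0.00634
  T term: (-2×0.0844)² = 0.0285
Total = 0.0348. Share from L = 0.00634/0.0348 = 0.182.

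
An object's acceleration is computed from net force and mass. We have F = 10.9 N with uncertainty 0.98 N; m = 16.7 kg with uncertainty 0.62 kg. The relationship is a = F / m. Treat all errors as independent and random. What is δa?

0.0635 m/s^2

Relative error in a monomial: (δa/a)² = Σ (nᵢ · δxᵢ/xᵢ)².
  (1·δF/F)² = (1×0.0899)² = 0.00808;  (-1·δm/m)² = (-1×0.0371)² = 0.00138
δa/a = √(0.00946) = 0.0973
a = 0.653 m/s^2, so δa = 0.0973 × 0.653 = 0.0635 m/s^2.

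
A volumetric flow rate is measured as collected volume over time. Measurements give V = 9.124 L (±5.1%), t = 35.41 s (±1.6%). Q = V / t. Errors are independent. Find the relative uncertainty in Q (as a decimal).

0.0535

Products/powers → add relative errors in quadrature, weighted by exponent:
  (1·δV/V)² = (1×0.0510)² = 0.00260;  (-1·δt/t)² = (-1×0.0160)² = 0.000256
δQ/Q = √(0.00286) = 0.0535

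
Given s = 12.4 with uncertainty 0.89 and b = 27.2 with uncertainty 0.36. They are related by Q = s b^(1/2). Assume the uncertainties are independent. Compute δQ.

Relative error in a monomial: (δQ/Q)² = Σ (nᵢ · δxᵢ/xᵢ)².
  (1·δs/s)² = (1×0.0718)² = 0.00515;  (½·δb/b)² = (0.5×0.0132)² = 4.38e-05
δQ/Q = √(0.00520) = 0.0721
Q = 64.7, so δQ = 0.0721 × 64.7 = 4.66.

4.66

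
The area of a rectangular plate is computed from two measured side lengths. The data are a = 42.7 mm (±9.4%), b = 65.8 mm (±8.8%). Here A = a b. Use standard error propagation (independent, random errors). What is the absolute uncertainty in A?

For a monomial A ∝ a, b, fractional errors add in quadrature:
  (1·δa/a)² = (1×0.0940)² = 0.00884;  (1·δb/b)² = (1×0.0880)² = 0.00774
δA/A = √(0.0166) = 0.129
A = 2810 mm^2, so δA = 0.129 × 2810 = 362 mm^2.

362 mm^2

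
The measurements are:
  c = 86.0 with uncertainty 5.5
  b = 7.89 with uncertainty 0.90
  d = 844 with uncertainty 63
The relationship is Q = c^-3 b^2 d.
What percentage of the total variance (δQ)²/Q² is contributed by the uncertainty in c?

39.0%

(δQ/Q)² = (-3·δc/c)² + (2·δb/b)² + (1·δd/d)²
  c term: (-3×0.0640)² = 0.0368
  b term: (2×0.114)² = 0.0520
  d term: (1×0.0746)² = 0.00557
Total = 0.0944. Share from c = 0.0368/0.0944 = 0.390.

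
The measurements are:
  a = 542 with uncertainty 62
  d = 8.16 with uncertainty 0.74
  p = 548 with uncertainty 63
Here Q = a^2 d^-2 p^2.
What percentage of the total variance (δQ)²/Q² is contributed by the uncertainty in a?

37.9%

(δQ/Q)² = (2·δa/a)² + (-2·δd/d)² + (2·δp/p)²
  a term: (2×0.114)² = 0.0523
  d term: (-2×0.0907)² = 0.0329
  p term: (2×0.115)² = 0.0529
Total = 0.138. Share from a = 0.0523/0.138 = 0.379.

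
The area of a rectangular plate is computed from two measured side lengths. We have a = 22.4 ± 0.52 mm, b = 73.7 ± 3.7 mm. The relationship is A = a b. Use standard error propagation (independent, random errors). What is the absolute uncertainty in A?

Each factor contributes (exponent × relative error)² to (δA/A)²:
  (1·δa/a)² = (1×0.0232)² = 0.000539;  (1·δb/b)² = (1×0.0502)² = 0.00252
δA/A = √(0.00306) = 0.0553
A = 1650 mm^2, so δA = 0.0553 × 1650 = 91.3 mm^2.

91.3 mm^2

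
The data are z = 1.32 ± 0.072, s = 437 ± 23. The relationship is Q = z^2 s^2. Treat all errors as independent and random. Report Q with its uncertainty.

(3.33 ± 0.504) × 10^5

Each factor contributes (exponent × relative error)² to (δQ/Q)²:
  (2·δz/z)² = (2×0.0545)² = 0.0119;  (2·δs/s)² = (2×0.0526)² = 0.0111
δQ/Q = √(0.0230) = 0.152
Q = 3.33e+05, so δQ = 0.152 × 3.33e+05 = 50400.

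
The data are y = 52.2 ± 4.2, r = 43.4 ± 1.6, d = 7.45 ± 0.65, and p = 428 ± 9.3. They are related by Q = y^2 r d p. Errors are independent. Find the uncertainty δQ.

7.09e+07

Q is a product of powers, so relative uncertainties combine in quadrature:
  (2·δy/y)² = (2×0.0805)² = 0.0259;  (1·δr/r)² = (1×0.0369)² = 0.00136;  (1·δd/d)² = (1×0.0872)² = 0.00761;  (1·δp/p)² = (1×0.0217)² = 0.000472
δQ/Q = √(0.0353) = 0.188
Q = 3.77e+08, so δQ = 0.188 × 3.77e+08 = 7.09e+07.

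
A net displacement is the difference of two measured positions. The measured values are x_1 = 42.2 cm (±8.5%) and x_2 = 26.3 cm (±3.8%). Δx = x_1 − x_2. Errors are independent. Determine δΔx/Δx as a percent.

Absolute uncertainties add in quadrature for a linear combination:
  (δx_1)² = 12.9;  (δx_2)² = 0.999
δΔx = √(13.9) = 3.72 cm
Δx = 15.9 cm, so δΔx/Δx = 3.72/15.9 = 0.234.

23.4%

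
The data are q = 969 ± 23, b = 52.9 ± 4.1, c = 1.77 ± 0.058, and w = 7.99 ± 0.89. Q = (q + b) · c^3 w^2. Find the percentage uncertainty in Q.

Let u = q + b = 1020. δu = √(δq² + δb²) = √(529 + 16.8) = 23.4, so δu/u = 0.0229.
Q is then a monomial in u, c, w:
δQ/Q = √((δu/u)² + (3·δc/c)² + (2·δw/w)²) = √(0.000523 + 0.00966 + 0.0496) = 0.245

24.5%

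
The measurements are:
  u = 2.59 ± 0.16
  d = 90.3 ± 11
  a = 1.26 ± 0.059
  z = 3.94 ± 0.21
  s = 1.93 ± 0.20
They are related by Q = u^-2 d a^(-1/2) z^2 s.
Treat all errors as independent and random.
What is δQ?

Q is a product of powers, so relative uncertainties combine in quadrature:
  (-2·δu/u)² = (-2×0.0618)² = 0.0153;  (1·δd/d)² = (1×0.122)² = 0.0148;  (−½·δa/a)² = (-0.5×0.0468)² = 0.000548;  (2·δz/z)² = (2×0.0533)² = 0.0114;  (1·δs/s)² = (1×0.104)² = 0.0107
δQ/Q = √(0.0528) = 0.230
Q = 359, so δQ = 0.230 × 359 = 82.5.

82.5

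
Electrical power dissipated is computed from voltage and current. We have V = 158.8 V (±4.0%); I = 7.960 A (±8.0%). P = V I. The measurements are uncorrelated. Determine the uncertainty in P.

P is a product of powers, so relative uncertainties combine in quadrature:
  (1·δV/V)² = (1×0.0400)² = 0.00160;  (1·δI/I)² = (1×0.0800)² = 0.00640
δP/P = √(0.00800) = 0.0894
P = 1264 W, so δP = 0.0894 × 1264 = 113 W.

113 W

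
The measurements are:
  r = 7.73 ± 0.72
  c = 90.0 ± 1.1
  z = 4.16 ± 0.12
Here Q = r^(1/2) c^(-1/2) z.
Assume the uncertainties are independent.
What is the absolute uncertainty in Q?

0.0672

Q is a product of powers, so relative uncertainties combine in quadrature:
  (½·δr/r)² = (0.5×0.0931)² = 0.00217;  (−½·δc/c)² = (-0.5×0.0122)² = 3.73e-05;  (1·δz/z)² = (1×0.0288)² = 0.000832
δQ/Q = √(0.00304) = 0.0551
Q = 1.22, so δQ = 0.0551 × 1.22 = 0.0672.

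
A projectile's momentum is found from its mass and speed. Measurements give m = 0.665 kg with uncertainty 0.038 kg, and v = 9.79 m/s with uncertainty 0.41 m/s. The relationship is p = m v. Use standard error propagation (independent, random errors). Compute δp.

0.461 kg·m/s

Products/powers → add relative errors in quadrature, weighted by exponent:
  (1·δm/m)² = (1×0.0571)² = 0.00327;  (1·δv/v)² = (1×0.0419)² = 0.00175
δp/p = √(0.00502) = 0.0708
p = 6.51 kg·m/s, so δp = 0.0708 × 6.51 = 0.461 kg·m/s.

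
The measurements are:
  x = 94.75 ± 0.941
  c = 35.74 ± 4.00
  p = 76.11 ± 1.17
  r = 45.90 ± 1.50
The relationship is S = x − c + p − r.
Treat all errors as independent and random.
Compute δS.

S is a linear combination, so absolute uncertainties add in quadrature:
  (δx)² = 0.885;  (δc)² = 16.0;  (δp)² = 1.37;  (δr)² = 2.25
δS = √(20.5) = 4.53

4.53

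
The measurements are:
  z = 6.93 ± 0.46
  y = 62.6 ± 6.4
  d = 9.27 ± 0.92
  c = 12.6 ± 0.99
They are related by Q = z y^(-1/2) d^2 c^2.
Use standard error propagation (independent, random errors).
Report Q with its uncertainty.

11900 ± 3190

Q is a product of powers, so relative uncertainties combine in quadrature:
  (1·δz/z)² = (1×0.0664)² = 0.00441;  (−½·δy/y)² = (-0.5×0.102)² = 0.00261;  (2·δd/d)² = (2×0.0992)² = 0.0394;  (2·δc/c)² = (2×0.0786)² = 0.0247
δQ/Q = √(0.0711) = 0.267
Q = 11900, so δQ = 0.267 × 11900 = 3190.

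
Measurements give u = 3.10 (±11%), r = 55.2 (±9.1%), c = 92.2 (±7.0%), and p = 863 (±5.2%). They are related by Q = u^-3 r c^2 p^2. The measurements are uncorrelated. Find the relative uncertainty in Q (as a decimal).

0.384

Q is a product of powers, so relative uncertainties combine in quadrature:
  (-3·δu/u)² = (-3×0.110)² = 0.109;  (1·δr/r)² = (1×0.0910)² = 0.00828;  (2·δc/c)² = (2×0.0700)² = 0.0196;  (2·δp/p)² = (2×0.0520)² = 0.0108
δQ/Q = √(0.148) = 0.384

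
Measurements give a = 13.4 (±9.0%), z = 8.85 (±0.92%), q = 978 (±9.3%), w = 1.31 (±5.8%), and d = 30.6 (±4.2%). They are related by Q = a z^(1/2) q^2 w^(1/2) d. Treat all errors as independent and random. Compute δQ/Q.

0.213

Since Q is a product/quotient, work with relative uncertainties:
  (1·δa/a)² = (1×0.0900)² = 0.00810;  (½·δz/z)² = (0.5×0.00920)² = 2.12e-05;  (2·δq/q)² = (2×0.0930)² = 0.0346;  (½·δw/w)² = (0.5×0.0580)² = 0.000841;  (1·δd/d)² = (1×0.0420)² = 0.00176
δQ/Q = √(0.0453) = 0.213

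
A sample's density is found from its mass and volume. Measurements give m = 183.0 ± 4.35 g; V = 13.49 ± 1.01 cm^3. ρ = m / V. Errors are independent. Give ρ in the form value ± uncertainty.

13.57 ± 1.07 g/cm^3

Since ρ is a product/quotient, work with relative uncertainties:
  (1·δm/m)² = (1×0.0238)² = 0.000565;  (-1·δV/V)² = (-1×0.0749)² = 0.00561
δρ/ρ = √(0.00617) = 0.0786
ρ = 13.57 g/cm^3, so δρ = 0.0786 × 13.57 = 1.07 g/cm^3.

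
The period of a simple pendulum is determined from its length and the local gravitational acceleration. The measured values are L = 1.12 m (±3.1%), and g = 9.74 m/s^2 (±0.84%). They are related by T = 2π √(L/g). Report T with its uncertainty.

2.13 ± 0.0342 s

T is a product of powers, so relative uncertainties combine in quadrature:
  (½·δL/L)² = (0.5×0.0310)² = 0.000240;  (−½·δg/g)² = (-0.5×0.00840)² = 1.76e-05
δT/T = √(0.000258) = 0.0161
T = 2.13 s, so δT = 0.0161 × 2.13 = 0.0342 s.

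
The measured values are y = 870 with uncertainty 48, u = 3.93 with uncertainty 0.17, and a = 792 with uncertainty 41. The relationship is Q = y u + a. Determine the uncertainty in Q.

Let p = y·u = 3420. δp/p = √((1·δy/y)² + (1·δu/u)²) = √(0.00304 + 0.00187) = 0.0701, so δp = 240.
Q = p + a: δQ = √(δp² + δa²) = √(57500 + 1680) = 243

243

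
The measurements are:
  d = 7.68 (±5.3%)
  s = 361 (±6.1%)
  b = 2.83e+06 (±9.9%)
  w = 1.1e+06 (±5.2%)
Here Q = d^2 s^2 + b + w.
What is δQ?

1.27e+06

Let p = d^2·s^2 = 7.69e+06. δp/p = √((2·δd/d)² + (2·δs/s)²) = √(0.0112 + 0.0149) = 0.162, so δp = 1.24e+06.
Q = p + b + w: δQ = √(δp² + δb² + δw²) = √(1.54e+12 + 7.85e+10 + 3.27e+09) = 1.27e+06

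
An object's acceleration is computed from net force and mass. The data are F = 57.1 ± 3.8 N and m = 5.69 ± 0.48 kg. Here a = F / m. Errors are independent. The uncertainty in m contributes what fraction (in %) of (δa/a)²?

61.6%

(δa/a)² = (1·δF/F)² + (-1·δm/m)²
  F term: (1×0.0665)² = 0.00443
  m term: (-1×0.0844)² = 0.00712
Total = 0.0115. Share from m = 0.00712/0.0115 = 0.616.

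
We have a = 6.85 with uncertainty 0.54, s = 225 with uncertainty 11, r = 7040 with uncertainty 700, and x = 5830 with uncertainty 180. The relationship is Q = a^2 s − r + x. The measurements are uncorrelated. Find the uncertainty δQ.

Let p = a^2·s = 10600. δp/p = √((2·δa/a)² + (1·δs/s)²) = √(0.0249 + 0.00239) = 0.165, so δp = 1740.
Q = p − r + x: δQ = √(δp² + δr² + δx²) = √(3.04e+06 + 4.9e+05 + 32400) = 1890

1890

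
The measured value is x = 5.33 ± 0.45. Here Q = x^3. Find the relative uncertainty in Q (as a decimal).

0.253

Q ∝ x^3, so δQ/Q = |3| · δx/x = 3 × 0.0844 = 0.253.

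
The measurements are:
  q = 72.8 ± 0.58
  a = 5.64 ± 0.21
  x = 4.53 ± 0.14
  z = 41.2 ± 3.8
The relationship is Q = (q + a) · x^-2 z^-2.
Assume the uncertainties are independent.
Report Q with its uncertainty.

0.00225 ± 0.000438

Let u = q + a = 78.4. δu = √(δq² + δa²) = √(0.336 + 0.0441) = 0.617, so δu/u = 0.00786.
Q is then a monomial in u, x, z:
δQ/Q = √((δu/u)² + (-2·δx/x)² + (-2·δz/z)²) = √(6.18e-05 + 0.00382 + 0.0340) = 0.195
Q = 0.00225, so δQ = 0.195 × 0.00225 = 0.000438.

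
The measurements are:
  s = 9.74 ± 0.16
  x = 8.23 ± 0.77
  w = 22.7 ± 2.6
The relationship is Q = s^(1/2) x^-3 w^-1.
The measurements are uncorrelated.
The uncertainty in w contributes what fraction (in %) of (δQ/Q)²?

14.3%

(δQ/Q)² = (½·δs/s)² + (-3·δx/x)² + (-1·δw/w)²
  s term: (0.5×0.0164)² = 6.75e-05
  x term: (-3×0.0936)² = 0.0788
  w term: (-1×0.115)² = 0.0131
Total = 0.0920. Share from w = 0.0131/0.0920 = 0.143.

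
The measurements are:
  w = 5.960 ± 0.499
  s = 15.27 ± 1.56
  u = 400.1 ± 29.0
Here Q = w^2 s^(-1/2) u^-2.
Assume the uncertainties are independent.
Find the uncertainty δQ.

1.29e-05

Relative error in a monomial: (δQ/Q)² = Σ (nᵢ · δxᵢ/xᵢ)².
  (2·δw/w)² = (2×0.0837)² = 0.0280;  (−½·δs/s)² = (-0.5×0.102)² = 0.00261;  (-2·δu/u)² = (-2×0.0725)² = 0.0210
δQ/Q = √(0.0517) = 0.227
Q = 5.679e-05, so δQ = 0.227 × 5.679e-05 = 1.29e-05.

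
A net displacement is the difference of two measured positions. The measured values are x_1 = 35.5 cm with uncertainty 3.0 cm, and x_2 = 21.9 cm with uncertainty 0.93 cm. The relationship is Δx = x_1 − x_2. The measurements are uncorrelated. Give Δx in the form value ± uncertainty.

13.6 ± 3.14 cm

Each term contributes (cᵢ δxᵢ)² to (δΔx)²:
  (δx_1)² = 9.00;  (δx_2)² = 0.865
δΔx = √(9.86) = 3.14 cm
Δx = 13.6 cm.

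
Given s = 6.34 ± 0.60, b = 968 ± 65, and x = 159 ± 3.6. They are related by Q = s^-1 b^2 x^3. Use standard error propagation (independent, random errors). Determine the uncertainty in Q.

1.06e+11

Products/powers → add relative errors in quadrature, weighted by exponent:
  (-1·δs/s)² = (-1×0.0946)² = 0.00896;  (2·δb/b)² = (2×0.0671)² = 0.0180;  (3·δx/x)² = (3×0.0226)² = 0.00461
δQ/Q = √(0.0316) = 0.178
Q = 5.94e+11, so δQ = 0.178 × 5.94e+11 = 1.06e+11.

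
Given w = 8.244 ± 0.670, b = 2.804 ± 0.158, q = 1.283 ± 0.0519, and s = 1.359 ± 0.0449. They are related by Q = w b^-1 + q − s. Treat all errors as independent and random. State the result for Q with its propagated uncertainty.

Let p = w·b^-1 = 2.940. δp/p = √((1·δw/w)² + (-1·δb/b)²) = √(0.00661 + 0.00318) = 0.0989, so δp = 0.291.
Q = p + q − s: δQ = √(δp² + δq² + δs²) = √(0.0845 + 0.00269 + 0.00202) = 0.299
Q = 2.864.

2.864 ± 0.299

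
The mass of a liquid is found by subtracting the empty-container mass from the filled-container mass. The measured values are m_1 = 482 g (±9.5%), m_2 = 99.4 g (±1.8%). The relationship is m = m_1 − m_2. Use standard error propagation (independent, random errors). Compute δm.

For a sum/difference, combine absolute errors in quadrature:
  (δm_1)² = 2100;  (δm_2)² = 3.20
δm = √(2100) = 45.8 g

45.8 g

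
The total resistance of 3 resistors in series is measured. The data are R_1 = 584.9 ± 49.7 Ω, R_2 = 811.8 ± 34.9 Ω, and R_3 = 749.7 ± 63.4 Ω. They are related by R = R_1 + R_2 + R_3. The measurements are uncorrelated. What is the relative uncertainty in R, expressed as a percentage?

4.09%

Sums and differences: (δR)² = Σ (cᵢ δxᵢ)².
  (δR_1)² = 2470;  (δR_2)² = 1220;  (δR_3)² = 4020
δR = √(7710) = 87.8 Ω
R = 2146 Ω, so δR/R = 87.8/2146 = 0.0409.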